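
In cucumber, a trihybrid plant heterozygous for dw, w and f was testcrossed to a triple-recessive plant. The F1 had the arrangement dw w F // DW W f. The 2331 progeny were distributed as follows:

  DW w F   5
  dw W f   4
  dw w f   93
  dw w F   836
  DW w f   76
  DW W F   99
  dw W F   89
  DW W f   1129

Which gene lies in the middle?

The two rarest classes, DW w F and dw W f, are the double crossovers. Comparing them with the parentals, only the dw allele has switched, so dw is the middle locus and the order is f – dw – w.

dw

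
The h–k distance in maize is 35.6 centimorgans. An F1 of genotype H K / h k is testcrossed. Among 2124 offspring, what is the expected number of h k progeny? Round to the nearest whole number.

684

A map distance of 35.6 centimorgans corresponds to a recombination frequency of 0.356.
The F1 is H K / h k, so h k is a parental gamete class with expected frequency (1 − r)/2 = 0.644/2 = 0.3220.
Expected number = 0.3220 × 2124 = 683.93 ≈ 684.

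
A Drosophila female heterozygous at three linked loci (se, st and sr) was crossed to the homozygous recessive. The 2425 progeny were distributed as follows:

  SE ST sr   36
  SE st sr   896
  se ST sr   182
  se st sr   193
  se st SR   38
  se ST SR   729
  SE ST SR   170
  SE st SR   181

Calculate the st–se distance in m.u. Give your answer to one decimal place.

18.0 m.u.

The two most frequent reciprocal classes, se ST SR and SE st sr, are the parental types, so the F1 was se ST SR / SE st sr.
The two rarest classes, se st SR and SE ST sr, are the double crossovers. Comparing them with the parentals, only the st allele has switched, so st is the middle locus and the order is se – st – sr.
Crossovers in the se–st interval produce the single-crossover classes SE ST SR and se st sr (170 + 193 = 363) plus the double crossovers (74).
RF(se–st) = (363 + 74) / 2425 = 437/2425 = 0.1802 → 18.0 m.u.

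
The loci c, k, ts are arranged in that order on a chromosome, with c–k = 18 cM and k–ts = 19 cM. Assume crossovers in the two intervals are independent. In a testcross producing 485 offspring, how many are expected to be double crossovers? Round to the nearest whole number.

17

Map distances give recombination frequencies of 0.180 and 0.190 for the two intervals.
With no interference, expected double-crossover frequency = 0.180 × 0.190 = 0.03420.
Expected number = 0.03420 × 485 = 16.59 ≈ 17.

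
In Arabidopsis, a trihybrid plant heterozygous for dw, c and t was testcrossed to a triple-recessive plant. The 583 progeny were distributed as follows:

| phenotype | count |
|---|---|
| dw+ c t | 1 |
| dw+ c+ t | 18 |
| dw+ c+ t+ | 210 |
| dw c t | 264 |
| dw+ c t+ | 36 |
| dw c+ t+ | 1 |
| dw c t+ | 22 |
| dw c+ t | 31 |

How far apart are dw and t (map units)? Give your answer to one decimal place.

7.2 map units

The two most frequent reciprocal classes, dw+ c+ t+ and dw c t, are the parental types, so the F1 was dw+ c+ t+ / dw c t.
The two rarest classes, dw c+ t+ and dw+ c t, are the double crossovers. Comparing them with the parentals, only the dw allele has switched, so dw is the middle locus and the order is t – dw – c.
Crossovers in the t–dw interval produce the single-crossover classes dw+ c+ t and dw c t+ (18 + 22 = 40) plus the double crossovers (2).
RF(t–dw) = (40 + 2) / 583 = 42/583 = 0.0720 → 7.2 map units.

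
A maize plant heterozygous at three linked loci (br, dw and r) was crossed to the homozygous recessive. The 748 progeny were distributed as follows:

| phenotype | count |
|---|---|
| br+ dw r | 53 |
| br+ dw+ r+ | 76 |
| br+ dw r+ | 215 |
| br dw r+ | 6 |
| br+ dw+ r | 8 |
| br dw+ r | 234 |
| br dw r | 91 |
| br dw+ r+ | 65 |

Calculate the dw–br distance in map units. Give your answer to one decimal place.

24.2 map units

The two most frequent reciprocal classes, br dw+ r and br+ dw r+, are the parental types, so the F1 was br dw+ r / br+ dw r+.
The two rarest classes, br+ dw+ r and br dw r+, are the double crossovers. Comparing them with the parentals, only the br allele has switched, so br is the middle locus and the order is dw – br – r.
Crossovers in the dw–br interval produce the single-crossover classes br dw r and br+ dw+ r+ (91 + 76 = 167) plus the double crossovers (14).
RF(dw–br) = (167 + 14) / 748 = 181/748 = 0.2420 → 24.2 map units.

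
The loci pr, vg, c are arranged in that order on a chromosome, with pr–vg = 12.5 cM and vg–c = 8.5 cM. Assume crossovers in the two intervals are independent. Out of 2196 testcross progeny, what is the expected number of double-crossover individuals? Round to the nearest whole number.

23

Map distances give recombination frequencies of 0.125 and 0.085 for the two intervals.
With no interference, expected double-crossover frequency = 0.125 × 0.085 = 0.01063.
Expected number = 0.01063 × 2196 = 23.33 ≈ 23.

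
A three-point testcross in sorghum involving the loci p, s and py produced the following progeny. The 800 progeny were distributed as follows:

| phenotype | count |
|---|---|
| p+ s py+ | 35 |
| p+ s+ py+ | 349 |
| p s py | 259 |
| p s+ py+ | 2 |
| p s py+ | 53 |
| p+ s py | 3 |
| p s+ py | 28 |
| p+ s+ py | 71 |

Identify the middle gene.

The two most frequent reciprocal classes, p s py and p+ s+ py+, are the parental types, so the F1 was p s py / p+ s+ py+.
The two rarest classes, p+ s py and p s+ py+, are the double crossovers. Comparing them with the parentals, only the p allele has switched, so p is the middle locus and the order is py – p – s.

p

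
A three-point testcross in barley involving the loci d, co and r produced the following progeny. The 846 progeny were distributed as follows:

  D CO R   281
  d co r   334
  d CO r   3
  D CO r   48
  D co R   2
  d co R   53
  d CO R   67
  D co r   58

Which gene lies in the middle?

co

The two most frequent reciprocal classes, d co r and D CO R, are the parental types, so the F1 was d co r / D CO R.
The two rarest classes, d CO r and D co R, are the double crossovers. Comparing them with the parentals, only the co allele has switched, so co is the middle locus and the order is d – co – r.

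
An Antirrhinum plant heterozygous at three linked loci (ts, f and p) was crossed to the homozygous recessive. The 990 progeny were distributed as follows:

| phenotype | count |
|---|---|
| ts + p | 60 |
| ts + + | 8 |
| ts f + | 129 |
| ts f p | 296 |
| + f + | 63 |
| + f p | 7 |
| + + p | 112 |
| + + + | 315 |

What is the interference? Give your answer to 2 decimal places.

The two most frequent reciprocal classes, + + + and ts f p, are the parental types, so the F1 was + + + / ts f p.
The two rarest classes, ts + + and + f p, are the double crossovers. Comparing them with the parentals, only the ts allele has switched, so ts is the middle locus and the order is p – ts – f.
p–ts: (241 + 15)/990 = 0.2586; ts–f: (123 + 15)/990 = 0.1394.
Expected DCO frequency = 0.2586 × 0.1394 ≈ 0.03605; observed = 15/990 ≈ 0.01515.
Coefficient of coincidence = 0.01515/0.03605 ≈ 0.42; interference = 1 − 0.42 = 0.58.

0.58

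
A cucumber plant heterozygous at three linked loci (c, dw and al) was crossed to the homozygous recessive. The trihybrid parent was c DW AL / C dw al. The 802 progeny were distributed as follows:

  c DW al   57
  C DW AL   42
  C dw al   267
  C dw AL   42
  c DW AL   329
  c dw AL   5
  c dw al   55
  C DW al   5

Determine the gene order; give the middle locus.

dw

The two rarest classes, c dw AL and C DW al, are the double crossovers. Comparing them with the parentals, only the dw allele has switched, so dw is the middle locus and the order is c – dw – al.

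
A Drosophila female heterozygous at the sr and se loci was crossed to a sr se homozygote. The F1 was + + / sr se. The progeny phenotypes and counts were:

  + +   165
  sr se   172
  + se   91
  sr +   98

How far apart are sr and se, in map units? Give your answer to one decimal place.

The recombinant classes are + se and sr +: 91 + 98 = 189.
Recombination frequency = 189/526 = 0.3593 ≈ 35.9%, i.e. 35.9 map units.

35.9 map units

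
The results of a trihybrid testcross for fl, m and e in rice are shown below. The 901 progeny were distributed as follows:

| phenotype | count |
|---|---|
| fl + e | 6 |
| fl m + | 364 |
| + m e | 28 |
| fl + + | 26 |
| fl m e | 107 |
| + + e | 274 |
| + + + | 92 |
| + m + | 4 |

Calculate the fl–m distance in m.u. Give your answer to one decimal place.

The two most frequent reciprocal classes, + + e and fl m +, are the parental types, so the F1 was + + e / fl m +.
The two rarest classes, fl + e and + m +, are the double crossovers. Comparing them with the parentals, only the fl allele has switched, so fl is the middle locus and the order is m – fl – e.
Crossovers in the m–fl interval produce the single-crossover classes + m e and fl + + (28 + 26 = 54) plus the double crossovers (10).
RF(m–fl) = (54 + 10) / 901 = 64/901 = 0.0710 → 7.1 m.u.

7.1 m.u.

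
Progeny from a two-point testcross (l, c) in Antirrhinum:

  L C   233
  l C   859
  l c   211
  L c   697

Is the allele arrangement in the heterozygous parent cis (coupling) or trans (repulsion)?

trans

The two most frequent classes are L c (697) and l C (859); these are the parental (non-recombinant) types.
So the F1 carried L c on one chromosome and l C on the other — the recessive alleles are on opposite chromosomes (trans / repulsion).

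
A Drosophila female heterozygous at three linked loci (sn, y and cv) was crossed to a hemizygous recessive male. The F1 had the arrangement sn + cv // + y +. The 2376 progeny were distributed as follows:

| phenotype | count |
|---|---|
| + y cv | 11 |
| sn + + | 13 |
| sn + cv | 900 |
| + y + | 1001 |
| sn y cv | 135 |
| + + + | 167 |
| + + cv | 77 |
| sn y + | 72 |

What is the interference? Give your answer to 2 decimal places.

-0.01

The two rarest classes, sn + + and + y cv, are the double crossovers. Comparing them with the parentals, only the cv allele has switched, so cv is the middle locus and the order is y – cv – sn.
y–cv: (302 + 24)/2376 = 0.1372; cv–sn: (149 + 24)/2376 = 0.0728.
Expected DCO frequency = 0.1372 × 0.0728 ≈ 0.00999; observed = 24/2376 ≈ 0.01010.
Coefficient of coincidence = 0.01010/0.00999 ≈ 1.01; interference = 1 − 1.01 = -0.01.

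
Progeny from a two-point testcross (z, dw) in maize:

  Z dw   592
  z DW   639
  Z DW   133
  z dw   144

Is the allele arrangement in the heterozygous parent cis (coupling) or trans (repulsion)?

The two most frequent classes are Z dw (592) and z DW (639); these are the parental (non-recombinant) types.
So the F1 carried Z dw on one chromosome and z DW on the other — the recessive alleles are on opposite chromosomes (trans / repulsion).

trans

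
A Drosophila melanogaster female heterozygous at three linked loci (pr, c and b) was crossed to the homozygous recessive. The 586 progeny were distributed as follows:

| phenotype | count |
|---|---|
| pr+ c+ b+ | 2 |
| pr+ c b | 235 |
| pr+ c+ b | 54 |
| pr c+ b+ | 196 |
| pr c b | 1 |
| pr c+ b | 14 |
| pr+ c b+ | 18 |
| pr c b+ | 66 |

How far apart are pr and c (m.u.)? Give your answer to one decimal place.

21.0 m.u.

The two most frequent reciprocal classes, pr c+ b+ and pr+ c b, are the parental types, so the F1 was pr c+ b+ / pr+ c b.
The two rarest classes, pr+ c+ b+ and pr c b, are the double crossovers. Comparing them with the parentals, only the pr allele has switched, so pr is the middle locus and the order is c – pr – b.
Crossovers in the c–pr interval produce the single-crossover classes pr c b+ and pr+ c+ b (66 + 54 = 120) plus the double crossovers (3).
RF(c–pr) = (120 + 3) / 586 = 123/586 = 0.2099 → 21.0 m.u.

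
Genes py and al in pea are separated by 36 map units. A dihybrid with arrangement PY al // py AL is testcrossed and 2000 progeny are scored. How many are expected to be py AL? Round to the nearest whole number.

A map distance of 36 map units corresponds to a recombination frequency of 0.360.
The F1 is PY al / py AL, so py AL is a parental gamete class with expected frequency (1 − r)/2 = 0.640/2 = 0.3200.
Expected number = 0.3200 × 2000 = 640.00 ≈ 640.

640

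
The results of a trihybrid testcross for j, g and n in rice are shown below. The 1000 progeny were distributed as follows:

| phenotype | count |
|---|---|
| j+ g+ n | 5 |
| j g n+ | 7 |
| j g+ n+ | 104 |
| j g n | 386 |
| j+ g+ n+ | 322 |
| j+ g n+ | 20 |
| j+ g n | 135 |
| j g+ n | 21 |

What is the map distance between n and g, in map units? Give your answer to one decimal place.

5.3 map units

The two most frequent reciprocal classes, j g n and j+ g+ n+, are the parental types, so the F1 was j g n / j+ g+ n+.
The two rarest classes, j g n+ and j+ g+ n, are the double crossovers. Comparing them with the parentals, only the n allele has switched, so n is the middle locus and the order is g – n – j.
Crossovers in the g–n interval produce the single-crossover classes j g+ n and j+ g n+ (21 + 20 = 41) plus the double crossovers (12).
RF(g–n) = (41 + 12) / 1000 = 53/1000 = 0.0530 → 5.3 map units.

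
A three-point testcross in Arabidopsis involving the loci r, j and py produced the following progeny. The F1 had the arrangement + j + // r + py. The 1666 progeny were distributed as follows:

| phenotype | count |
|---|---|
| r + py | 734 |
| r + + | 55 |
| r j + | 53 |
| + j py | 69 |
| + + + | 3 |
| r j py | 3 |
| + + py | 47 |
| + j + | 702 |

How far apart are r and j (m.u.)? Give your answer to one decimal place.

6.4 m.u.

The two rarest classes, + + + and r j py, are the double crossovers. Comparing them with the parentals, only the j allele has switched, so j is the middle locus and the order is r – j – py.
Crossovers in the r–j interval produce the single-crossover classes r j + and + + py (53 + 47 = 100) plus the double crossovers (6).
RF(r–j) = (100 + 6) / 1666 = 106/1666 = 0.0636 → 6.4 m.u.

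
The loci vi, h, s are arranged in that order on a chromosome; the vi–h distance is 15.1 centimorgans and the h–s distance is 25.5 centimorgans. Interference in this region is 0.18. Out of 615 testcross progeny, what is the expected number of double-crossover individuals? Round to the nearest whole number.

19

Map distances give recombination frequencies of 0.151 and 0.255 for the two intervals.
With interference 0.18 (so coincidence = 0.82), expected double-crossover frequency = 0.151 × 0.255 × 0.82 = 0.03157.
Expected number = 0.03157 × 615 = 19.42 ≈ 19.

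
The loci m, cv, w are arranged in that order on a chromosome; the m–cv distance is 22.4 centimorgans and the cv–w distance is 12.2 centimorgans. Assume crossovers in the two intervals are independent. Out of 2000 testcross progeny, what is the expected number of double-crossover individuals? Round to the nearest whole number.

Map distances give recombination frequencies of 0.224 and 0.122 for the two intervals.
With no interference, expected double-crossover frequency = 0.224 × 0.122 = 0.02733.
Expected number = 0.02733 × 2000 = 54.66 ≈ 55.

55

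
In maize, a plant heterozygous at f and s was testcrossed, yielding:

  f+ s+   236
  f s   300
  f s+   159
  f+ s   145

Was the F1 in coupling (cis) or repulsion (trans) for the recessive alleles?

cis

The two most frequent classes are f+ s+ (236) and f s (300); these are the parental (non-recombinant) types.
So the F1 carried f+ s+ on one chromosome and f s on the other — the recessive alleles are on the same chromosome (cis / coupling).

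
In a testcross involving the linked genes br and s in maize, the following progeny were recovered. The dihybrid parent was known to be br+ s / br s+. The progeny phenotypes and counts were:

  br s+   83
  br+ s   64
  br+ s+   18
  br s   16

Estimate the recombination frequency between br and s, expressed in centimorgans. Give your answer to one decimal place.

The recombinant classes are br+ s+ and br s: 18 + 16 = 34.
Recombination frequency = 34/181 = 0.1878 ≈ 18.8%, i.e. 18.8 centimorgans.

18.8 centimorgans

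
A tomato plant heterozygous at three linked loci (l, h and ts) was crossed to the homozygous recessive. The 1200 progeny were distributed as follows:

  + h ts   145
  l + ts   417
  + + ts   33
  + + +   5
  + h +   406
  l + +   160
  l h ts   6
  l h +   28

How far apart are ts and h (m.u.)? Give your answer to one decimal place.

26.3 m.u.

The two most frequent reciprocal classes, + h + and l + ts, are the parental types, so the F1 was + h + / l + ts.
The two rarest classes, + + + and l h ts, are the double crossovers. Comparing them with the parentals, only the h allele has switched, so h is the middle locus and the order is ts – h – l.
Crossovers in the ts–h interval produce the single-crossover classes + h ts and l + + (145 + 160 = 305) plus the double crossovers (11).
RF(ts–h) = (305 + 11) / 1200 = 316/1200 = 0.2633 → 26.3 m.u.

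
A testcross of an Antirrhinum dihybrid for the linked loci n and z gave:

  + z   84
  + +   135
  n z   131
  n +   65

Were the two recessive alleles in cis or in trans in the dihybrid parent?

The two most frequent classes are + + (135) and n z (131); these are the parental (non-recombinant) types.
So the F1 carried + + on one chromosome and n z on the other — the recessive alleles are on the same chromosome (cis / coupling).

cis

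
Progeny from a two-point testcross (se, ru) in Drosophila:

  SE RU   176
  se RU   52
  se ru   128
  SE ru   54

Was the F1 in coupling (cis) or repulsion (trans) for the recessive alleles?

The two most frequent classes are SE RU (176) and se ru (128); these are the parental (non-recombinant) types.
So the F1 carried SE RU on one chromosome and se ru on the other — the recessive alleles are on the same chromosome (cis / coupling).

cis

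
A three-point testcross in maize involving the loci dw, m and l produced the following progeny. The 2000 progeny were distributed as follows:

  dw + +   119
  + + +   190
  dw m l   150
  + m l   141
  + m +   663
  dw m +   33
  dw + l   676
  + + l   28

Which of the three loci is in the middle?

dw

The two most frequent reciprocal classes, dw + l and + m +, are the parental types, so the F1 was dw + l / + m +.
The two rarest classes, + + l and dw m +, are the double crossovers. Comparing them with the parentals, only the dw allele has switched, so dw is the middle locus and the order is l – dw – m.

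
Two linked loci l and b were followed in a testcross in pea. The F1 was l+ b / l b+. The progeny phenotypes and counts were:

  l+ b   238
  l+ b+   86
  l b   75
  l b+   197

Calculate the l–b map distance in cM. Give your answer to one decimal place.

27.0 cM

The recombinant classes are l+ b+ and l b: 86 + 75 = 161.
Recombination frequency = 161/596 = 0.2701 ≈ 27.0%, i.e. 27.0 cM.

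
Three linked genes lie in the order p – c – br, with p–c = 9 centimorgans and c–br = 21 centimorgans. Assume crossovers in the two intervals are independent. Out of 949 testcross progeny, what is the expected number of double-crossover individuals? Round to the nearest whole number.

18

Map distances give recombination frequencies of 0.090 and 0.210 for the two intervals.
With no interference, expected double-crossover frequency = 0.090 × 0.210 = 0.01890.
Expected number = 0.01890 × 949 = 17.94 ≈ 18.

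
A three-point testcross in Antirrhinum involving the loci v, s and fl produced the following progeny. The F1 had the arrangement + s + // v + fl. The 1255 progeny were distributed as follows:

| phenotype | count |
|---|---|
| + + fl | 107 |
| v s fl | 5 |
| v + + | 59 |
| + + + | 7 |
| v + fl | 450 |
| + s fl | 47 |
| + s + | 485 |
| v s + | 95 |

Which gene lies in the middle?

The two rarest classes, + + + and v s fl, are the double crossovers. Comparing them with the parentals, only the s allele has switched, so s is the middle locus and the order is v – s – fl.

s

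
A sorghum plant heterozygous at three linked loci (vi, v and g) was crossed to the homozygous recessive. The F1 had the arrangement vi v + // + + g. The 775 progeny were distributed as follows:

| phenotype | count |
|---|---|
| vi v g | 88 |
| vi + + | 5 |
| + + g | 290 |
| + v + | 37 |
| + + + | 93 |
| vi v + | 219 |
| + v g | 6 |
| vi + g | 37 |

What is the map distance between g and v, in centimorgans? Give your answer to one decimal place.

24.8 centimorgans

The two rarest classes, vi + + and + v g, are the double crossovers. Comparing them with the parentals, only the v allele has switched, so v is the middle locus and the order is g – v – vi.
Crossovers in the g–v interval produce the single-crossover classes vi v g and + + + (88 + 93 = 181) plus the double crossovers (11).
RF(g–v) = (181 + 11) / 775 = 192/775 = 0.2477 → 24.8 centimorgans.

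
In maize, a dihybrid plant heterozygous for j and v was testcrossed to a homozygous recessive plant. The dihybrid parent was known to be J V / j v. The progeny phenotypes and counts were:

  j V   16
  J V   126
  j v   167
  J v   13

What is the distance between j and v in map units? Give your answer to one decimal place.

9.0 map units

The recombinant classes are J v and j V: 13 + 16 = 29.
Recombination frequency = 29/322 = 0.0901 ≈ 9.0%, i.e. 9.0 map units.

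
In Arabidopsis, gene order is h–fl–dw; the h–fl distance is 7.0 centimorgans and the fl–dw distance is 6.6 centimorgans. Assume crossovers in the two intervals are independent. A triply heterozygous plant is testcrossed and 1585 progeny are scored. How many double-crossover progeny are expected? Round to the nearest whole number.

Map distances give recombination frequencies of 0.070 and 0.066 for the two intervals.
With no interference, expected double-crossover frequency = 0.070 × 0.066 = 0.00462.
Expected number = 0.00462 × 1585 = 7.32 ≈ 7.

7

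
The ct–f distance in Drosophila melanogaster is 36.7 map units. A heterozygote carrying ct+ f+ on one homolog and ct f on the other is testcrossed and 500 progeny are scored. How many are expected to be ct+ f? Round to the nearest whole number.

A map distance of 36.7 map units corresponds to a recombination frequency of 0.367.
The F1 is ct+ f+ / ct f, so ct+ f is a recombinant gamete class with expected frequency r/2 = 0.367/2 = 0.1835.
Expected number = 0.1835 × 500 = 91.75 ≈ 92.

92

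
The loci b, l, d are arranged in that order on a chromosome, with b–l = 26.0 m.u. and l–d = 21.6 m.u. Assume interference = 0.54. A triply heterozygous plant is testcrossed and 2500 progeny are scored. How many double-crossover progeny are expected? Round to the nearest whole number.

Map distances give recombination frequencies of 0.260 and 0.216 for the two intervals.
With interference 0.54 (so coincidence = 0.46), expected double-crossover frequency = 0.260 × 0.216 × 0.46 = 0.02583.
Expected number = 0.02583 × 2500 = 64.58 ≈ 65.

65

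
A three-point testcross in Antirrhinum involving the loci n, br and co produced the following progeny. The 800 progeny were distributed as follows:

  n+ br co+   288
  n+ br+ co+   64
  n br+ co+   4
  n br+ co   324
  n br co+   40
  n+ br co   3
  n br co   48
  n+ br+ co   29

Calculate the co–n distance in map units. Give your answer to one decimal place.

The two most frequent reciprocal classes, n+ br co+ and n br+ co, are the parental types, so the F1 was n+ br co+ / n br+ co.
The two rarest classes, n+ br co and n br+ co+, are the double crossovers. Comparing them with the parentals, only the co allele has switched, so co is the middle locus and the order is n – co – br.
Crossovers in the n–co interval produce the single-crossover classes n br co+ and n+ br+ co (40 + 29 = 69) plus the double crossovers (7).
RF(n–co) = (69 + 7) / 800 = 76/800 = 0.0950 → 9.5 map units.

9.5 map units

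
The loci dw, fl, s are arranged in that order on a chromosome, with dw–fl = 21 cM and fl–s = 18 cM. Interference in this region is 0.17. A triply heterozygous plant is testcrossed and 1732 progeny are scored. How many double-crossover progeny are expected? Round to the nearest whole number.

54

Map distances give recombination frequencies of 0.210 and 0.180 for the two intervals.
With interference 0.17 (so coincidence = 0.83), expected double-crossover frequency = 0.210 × 0.180 × 0.83 = 0.03137.
Expected number = 0.03137 × 1732 = 54.34 ≈ 54.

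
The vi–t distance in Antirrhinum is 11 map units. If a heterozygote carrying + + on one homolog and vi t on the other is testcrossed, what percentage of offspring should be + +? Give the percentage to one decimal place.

44.5%

A map distance of 11 map units corresponds to a recombination frequency of 0.110.
The F1 is + + / vi t, so + + is a parental gamete class with expected frequency (1 − r)/2 = 0.890/2 = 0.4450.
That is 0.4450 = 44.5% of the progeny.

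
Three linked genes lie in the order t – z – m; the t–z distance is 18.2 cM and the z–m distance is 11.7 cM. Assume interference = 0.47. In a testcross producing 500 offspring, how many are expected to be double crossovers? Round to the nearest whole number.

Map distances give recombination frequencies of 0.182 and 0.117 for the two intervals.
With interference 0.47 (so coincidence = 0.53), expected double-crossover frequency = 0.182 × 0.117 × 0.53 = 0.01129.
Expected number = 0.01129 × 500 = 5.64 ≈ 6.

6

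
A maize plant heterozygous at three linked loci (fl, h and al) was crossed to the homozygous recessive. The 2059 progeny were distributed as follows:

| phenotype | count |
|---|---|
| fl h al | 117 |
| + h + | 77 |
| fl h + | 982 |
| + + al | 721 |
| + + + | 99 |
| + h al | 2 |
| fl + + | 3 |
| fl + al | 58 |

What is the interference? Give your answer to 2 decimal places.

The two most frequent reciprocal classes, + + al and fl h +, are the parental types, so the F1 was + + al / fl h +.
The two rarest classes, + h al and fl + +, are the double crossovers. Comparing them with the parentals, only the h allele has switched, so h is the middle locus and the order is fl – h – al.
fl–h: (135 + 5)/2059 = 0.0680; h–al: (216 + 5)/2059 = 0.1073.
Expected DCO frequency = 0.0680 × 0.1073 ≈ 0.00730; observed = 5/2059 ≈ 0.00243.
Coefficient of coincidence = 0.00243/0.00730 ≈ 0.33; interference = 1 − 0.33 = 0.67.

0.67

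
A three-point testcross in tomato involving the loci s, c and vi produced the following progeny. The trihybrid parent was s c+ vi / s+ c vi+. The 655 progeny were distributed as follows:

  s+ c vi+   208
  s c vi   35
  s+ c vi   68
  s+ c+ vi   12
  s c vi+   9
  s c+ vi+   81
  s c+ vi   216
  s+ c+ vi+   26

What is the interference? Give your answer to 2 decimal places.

The two rarest classes, s+ c+ vi and s c vi+, are the double crossovers. Comparing them with the parentals, only the s allele has switched, so s is the middle locus and the order is vi – s – c.
vi–s: (149 + 21)/655 = 0.2595; s–c: (61 + 21)/655 = 0.1252.
Expected DCO frequency = 0.2595 × 0.1252 ≈ 0.03249; observed = 21/655 ≈ 0.03206.
Coefficient of coincidence = 0.03206/0.03249 ≈ 0.99; interference = 1 − 0.99 = 0.01.

0.01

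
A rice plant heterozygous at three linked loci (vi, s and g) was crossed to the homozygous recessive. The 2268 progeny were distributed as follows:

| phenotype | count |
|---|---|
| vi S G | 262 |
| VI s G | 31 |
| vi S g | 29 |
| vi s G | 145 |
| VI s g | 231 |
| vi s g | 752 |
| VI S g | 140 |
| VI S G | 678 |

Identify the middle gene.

The two most frequent reciprocal classes, VI S G and vi s g, are the parental types, so the F1 was VI S G / vi s g.
The two rarest classes, VI s G and vi S g, are the double crossovers. Comparing them with the parentals, only the s allele has switched, so s is the middle locus and the order is g – s – vi.

s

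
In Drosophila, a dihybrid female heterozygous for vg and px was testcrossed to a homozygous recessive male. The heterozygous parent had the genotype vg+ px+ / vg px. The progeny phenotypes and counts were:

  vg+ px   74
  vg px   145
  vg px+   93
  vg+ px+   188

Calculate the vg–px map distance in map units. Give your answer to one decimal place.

33.4 map units

The recombinant classes are vg+ px and vg px+: 74 + 93 = 167.
Recombination frequency = 167/500 = 0.3340 ≈ 33.4%, i.e. 33.4 map units.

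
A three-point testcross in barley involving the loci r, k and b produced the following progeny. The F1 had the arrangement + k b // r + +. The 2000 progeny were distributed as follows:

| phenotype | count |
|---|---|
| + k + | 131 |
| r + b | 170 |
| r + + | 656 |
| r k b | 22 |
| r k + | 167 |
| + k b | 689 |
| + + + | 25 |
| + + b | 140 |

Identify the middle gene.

The two rarest classes, r k b and + + +, are the double crossovers. Comparing them with the parentals, only the r allele has switched, so r is the middle locus and the order is b – r – k.

r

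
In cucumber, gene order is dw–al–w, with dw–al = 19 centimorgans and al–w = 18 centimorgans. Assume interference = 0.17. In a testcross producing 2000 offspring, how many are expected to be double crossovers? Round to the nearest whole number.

Map distances give recombination frequencies of 0.190 and 0.180 for the two intervals.
With interference 0.17 (so coincidence = 0.83), expected double-crossover frequency = 0.190 × 0.180 × 0.83 = 0.02839.
Expected number = 0.02839 × 2000 = 56.77 ≈ 57.

57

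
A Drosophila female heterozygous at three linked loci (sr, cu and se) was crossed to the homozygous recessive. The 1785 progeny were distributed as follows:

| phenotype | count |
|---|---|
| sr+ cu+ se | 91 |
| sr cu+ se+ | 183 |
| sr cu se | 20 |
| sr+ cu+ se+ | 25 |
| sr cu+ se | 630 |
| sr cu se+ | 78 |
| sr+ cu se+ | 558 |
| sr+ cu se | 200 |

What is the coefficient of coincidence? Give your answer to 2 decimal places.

0.88

The two most frequent reciprocal classes, sr cu+ se and sr+ cu se+, are the parental types, so the F1 was sr cu+ se / sr+ cu se+.
The two rarest classes, sr cu se and sr+ cu+ se+, are the double crossovers. Comparing them with the parentals, only the cu allele has switched, so cu is the middle locus and the order is sr – cu – se.
sr–cu: (169 + 45)/1785 = 0.1199; cu–se: (383 + 45)/1785 = 0.2398.
Expected DCO frequency = 0.1199 × 0.2398 ≈ 0.02875; observed = 45/1785 ≈ 0.02521.
Coefficient of coincidence = 0.02521/0.02875 ≈ 0.88.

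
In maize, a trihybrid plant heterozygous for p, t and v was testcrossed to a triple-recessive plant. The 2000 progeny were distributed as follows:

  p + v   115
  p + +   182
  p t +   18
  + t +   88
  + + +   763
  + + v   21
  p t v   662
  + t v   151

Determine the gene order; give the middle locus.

v

The two most frequent reciprocal classes, + + + and p t v, are the parental types, so the F1 was + + + / p t v.
The two rarest classes, + + v and p t +, are the double crossovers. Comparing them with the parentals, only the v allele has switched, so v is the middle locus and the order is p – v – t.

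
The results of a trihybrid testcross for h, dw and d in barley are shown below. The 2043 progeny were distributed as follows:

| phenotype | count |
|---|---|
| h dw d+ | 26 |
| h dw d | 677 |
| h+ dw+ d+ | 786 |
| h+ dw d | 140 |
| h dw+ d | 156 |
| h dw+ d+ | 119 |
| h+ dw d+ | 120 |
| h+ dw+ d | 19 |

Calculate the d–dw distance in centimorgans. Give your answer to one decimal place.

The two most frequent reciprocal classes, h dw d and h+ dw+ d+, are the parental types, so the F1 was h dw d / h+ dw+ d+.
The two rarest classes, h dw d+ and h+ dw+ d, are the double crossovers. Comparing them with the parentals, only the d allele has switched, so d is the middle locus and the order is h – d – dw.
Crossovers in the d–dw interval produce the single-crossover classes h dw+ d and h+ dw d+ (156 + 120 = 276) plus the double crossovers (45).
RF(d–dw) = (276 + 45) / 2043 = 321/2043 = 0.1571 → 15.7 centimorgans.

15.7 centimorgans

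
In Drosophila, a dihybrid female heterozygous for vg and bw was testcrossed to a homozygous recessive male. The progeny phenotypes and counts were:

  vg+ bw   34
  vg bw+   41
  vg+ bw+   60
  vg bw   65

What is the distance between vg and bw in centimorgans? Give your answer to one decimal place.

37.5 centimorgans

The two most frequent classes, vg+ bw+ (60) and vg bw (65), are the parental types, so the F1 was vg+ bw+ / vg bw.
The recombinant classes are vg+ bw and vg bw+: 34 + 41 = 75.
Recombination frequency = 75/200 = 0.3750 ≈ 37.5%, i.e. 37.5 centimorgans.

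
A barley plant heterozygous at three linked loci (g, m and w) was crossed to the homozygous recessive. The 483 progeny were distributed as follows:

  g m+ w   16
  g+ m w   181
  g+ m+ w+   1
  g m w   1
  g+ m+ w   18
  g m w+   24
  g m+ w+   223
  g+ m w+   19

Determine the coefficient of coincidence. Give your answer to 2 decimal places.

0.59

The two most frequent reciprocal classes, g m+ w+ and g+ m w, are the parental types, so the F1 was g m+ w+ / g+ m w.
The two rarest classes, g+ m+ w+ and g m w, are the double crossovers. Comparing them with the parentals, only the g allele has switched, so g is the middle locus and the order is m – g – w.
m–g: (42 + 2)/483 = 0.0911; g–w: (35 + 2)/483 = 0.0766.
Expected DCO frequency = 0.0911 × 0.0766 ≈ 0.00698; observed = 2/483 ≈ 0.00414.
Coefficient of coincidence = 0.00414/0.00698 ≈ 0.59.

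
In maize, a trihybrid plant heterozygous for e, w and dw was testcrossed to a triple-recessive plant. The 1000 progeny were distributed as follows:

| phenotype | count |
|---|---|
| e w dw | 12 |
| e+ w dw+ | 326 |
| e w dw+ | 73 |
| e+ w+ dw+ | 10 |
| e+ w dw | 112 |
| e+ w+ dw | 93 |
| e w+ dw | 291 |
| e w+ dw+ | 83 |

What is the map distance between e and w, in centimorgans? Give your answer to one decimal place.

18.8 centimorgans

The two most frequent reciprocal classes, e w+ dw and e+ w dw+, are the parental types, so the F1 was e w+ dw / e+ w dw+.
The two rarest classes, e w dw and e+ w+ dw+, are the double crossovers. Comparing them with the parentals, only the w allele has switched, so w is the middle locus and the order is e – w – dw.
Crossovers in the e–w interval produce the single-crossover classes e+ w+ dw and e w dw+ (93 + 73 = 166) plus the double crossovers (22).
RF(e–w) = (166 + 22) / 1000 = 188/1000 = 0.1880 → 18.8 centimorgans.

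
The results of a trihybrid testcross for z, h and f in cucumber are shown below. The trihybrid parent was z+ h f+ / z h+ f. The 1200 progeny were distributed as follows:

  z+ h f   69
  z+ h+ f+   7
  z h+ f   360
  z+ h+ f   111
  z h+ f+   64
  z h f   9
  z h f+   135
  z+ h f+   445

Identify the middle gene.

The two rarest classes, z+ h+ f+ and z h f, are the double crossovers. Comparing them with the parentals, only the h allele has switched, so h is the middle locus and the order is z – h – f.

h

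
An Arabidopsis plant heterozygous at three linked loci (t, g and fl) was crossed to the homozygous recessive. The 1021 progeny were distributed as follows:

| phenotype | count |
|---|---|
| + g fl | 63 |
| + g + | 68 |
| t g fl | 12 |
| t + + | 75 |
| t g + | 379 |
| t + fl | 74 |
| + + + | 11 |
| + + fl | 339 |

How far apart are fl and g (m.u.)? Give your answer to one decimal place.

The two most frequent reciprocal classes, t g + and + + fl, are the parental types, so the F1 was t g + / + + fl.
The two rarest classes, t g fl and + + +, are the double crossovers. Comparing them with the parentals, only the fl allele has switched, so fl is the middle locus and the order is g – fl – t.
Crossovers in the g–fl interval produce the single-crossover classes t + + and + g fl (75 + 63 = 138) plus the double crossovers (23).
RF(g–fl) = (138 + 23) / 1021 = 161/1021 = 0.1577 → 15.8 m.u.

15.8 m.u.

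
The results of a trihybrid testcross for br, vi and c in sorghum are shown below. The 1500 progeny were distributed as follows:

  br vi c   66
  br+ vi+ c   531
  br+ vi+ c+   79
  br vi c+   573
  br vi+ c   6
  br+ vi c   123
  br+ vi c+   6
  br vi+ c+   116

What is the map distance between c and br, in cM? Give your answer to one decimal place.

The two most frequent reciprocal classes, br vi c+ and br+ vi+ c, are the parental types, so the F1 was br vi c+ / br+ vi+ c.
The two rarest classes, br+ vi c+ and br vi+ c, are the double crossovers. Comparing them with the parentals, only the br allele has switched, so br is the middle locus and the order is vi – br – c.
Crossovers in the br–c interval produce the single-crossover classes br vi c and br+ vi+ c+ (66 + 79 = 145) plus the double crossovers (12).
RF(br–c) = (145 + 12) / 1500 = 157/1500 = 0.1047 → 10.5 cM.

10.5 cM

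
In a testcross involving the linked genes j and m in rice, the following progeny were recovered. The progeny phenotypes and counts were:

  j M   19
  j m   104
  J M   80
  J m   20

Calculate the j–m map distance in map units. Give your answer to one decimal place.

The two most frequent classes, J M (80) and j m (104), are the parental types, so the F1 was J M / j m.
The recombinant classes are J m and j M: 20 + 19 = 39.
Recombination frequency = 39/223 = 0.1749 ≈ 17.5%, i.e. 17.5 map units.

17.5 map units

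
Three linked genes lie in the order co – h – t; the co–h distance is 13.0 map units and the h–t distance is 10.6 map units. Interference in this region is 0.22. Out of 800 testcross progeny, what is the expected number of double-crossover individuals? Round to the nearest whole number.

Map distances give recombination frequencies of 0.130 and 0.106 for the two intervals.
With interference 0.22 (so coincidence = 0.78), expected double-crossover frequency = 0.130 × 0.106 × 0.78 = 0.01075.
Expected number = 0.01075 × 800 = 8.60 ≈ 9.

9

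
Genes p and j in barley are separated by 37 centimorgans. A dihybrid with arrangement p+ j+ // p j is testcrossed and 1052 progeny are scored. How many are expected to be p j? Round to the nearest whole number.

331

A map distance of 37 centimorgans corresponds to a recombination frequency of 0.370.
The F1 is p+ j+ / p j, so p j is a parental gamete class with expected frequency (1 − r)/2 = 0.630/2 = 0.3150.
Expected number = 0.3150 × 1052 = 331.38 ≈ 331.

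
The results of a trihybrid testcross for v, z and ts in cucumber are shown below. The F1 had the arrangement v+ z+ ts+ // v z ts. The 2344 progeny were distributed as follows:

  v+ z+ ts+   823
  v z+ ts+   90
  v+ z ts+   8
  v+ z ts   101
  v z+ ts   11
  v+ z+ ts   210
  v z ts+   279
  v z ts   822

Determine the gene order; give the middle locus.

z

The two rarest classes, v+ z ts+ and v z+ ts, are the double crossovers. Comparing them with the parentals, only the z allele has switched, so z is the middle locus and the order is ts – z – v.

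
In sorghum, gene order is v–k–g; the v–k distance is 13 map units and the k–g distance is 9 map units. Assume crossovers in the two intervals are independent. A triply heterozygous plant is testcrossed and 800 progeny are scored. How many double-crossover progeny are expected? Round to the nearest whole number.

Map distances give recombination frequencies of 0.130 and 0.090 for the two intervals.
With no interference, expected double-crossover frequency = 0.130 × 0.090 = 0.01170.
Expected number = 0.01170 × 800 = 9.36 ≈ 9.

9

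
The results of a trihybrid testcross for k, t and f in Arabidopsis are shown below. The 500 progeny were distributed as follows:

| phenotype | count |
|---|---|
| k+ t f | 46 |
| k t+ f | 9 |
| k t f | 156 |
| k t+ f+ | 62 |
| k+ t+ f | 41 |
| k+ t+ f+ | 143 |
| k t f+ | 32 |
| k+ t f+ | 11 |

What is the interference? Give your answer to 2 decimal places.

The two most frequent reciprocal classes, k+ t+ f+ and k t f, are the parental types, so the F1 was k+ t+ f+ / k t f.
The two rarest classes, k+ t f+ and k t+ f, are the double crossovers. Comparing them with the parentals, only the t allele has switched, so t is the middle locus and the order is k – t – f.
k–t: (108 + 20)/500 = 0.2560; t–f: (73 + 20)/500 = 0.1860.
Expected DCO frequency = 0.2560 × 0.1860 ≈ 0.04762; observed = 20/500 ≈ 0.04000.
Coefficient of coincidence = 0.04000/0.04762 ≈ 0.84; interference = 1 − 0.84 = 0.16.

0.16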